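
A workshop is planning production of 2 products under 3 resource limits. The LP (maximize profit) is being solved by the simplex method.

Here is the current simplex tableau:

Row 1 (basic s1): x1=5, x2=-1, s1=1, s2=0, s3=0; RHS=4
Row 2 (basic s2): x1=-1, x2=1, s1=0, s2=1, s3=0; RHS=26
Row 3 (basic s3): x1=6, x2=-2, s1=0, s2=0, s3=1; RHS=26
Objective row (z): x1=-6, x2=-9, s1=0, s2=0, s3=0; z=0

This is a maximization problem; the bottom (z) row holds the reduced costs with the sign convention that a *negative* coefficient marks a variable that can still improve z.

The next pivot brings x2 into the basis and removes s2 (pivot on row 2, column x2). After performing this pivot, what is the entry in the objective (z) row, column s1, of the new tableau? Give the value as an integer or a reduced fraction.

0

Pivot element is row 2, column x2: 1.
Normalize row 2: new (row 2, s1) = 0/1 = 0.
z-row ← z-row − (-9)·(new row 2): 0 − (-9)·0 = 0.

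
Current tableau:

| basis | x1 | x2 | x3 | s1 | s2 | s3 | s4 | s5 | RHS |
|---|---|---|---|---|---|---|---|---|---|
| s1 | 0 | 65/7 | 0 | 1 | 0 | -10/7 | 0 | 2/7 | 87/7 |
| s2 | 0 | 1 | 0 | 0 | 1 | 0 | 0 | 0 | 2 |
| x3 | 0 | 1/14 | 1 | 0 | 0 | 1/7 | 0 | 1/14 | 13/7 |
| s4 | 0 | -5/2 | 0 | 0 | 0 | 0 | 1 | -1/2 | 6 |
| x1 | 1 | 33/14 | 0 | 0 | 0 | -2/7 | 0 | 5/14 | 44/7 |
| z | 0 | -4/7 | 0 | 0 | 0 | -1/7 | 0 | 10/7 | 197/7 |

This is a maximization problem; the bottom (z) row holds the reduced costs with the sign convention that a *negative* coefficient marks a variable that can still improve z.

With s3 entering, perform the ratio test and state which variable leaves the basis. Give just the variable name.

Ratios: row 1 (s1): entry -10/7 ≤ 0, skip; row 2 (s2): entry 0 ≤ 0, skip; row 3 (x3): (13/7)/(1/7) = 13; row 4 (s4): entry 0 ≤ 0, skip; row 5 (x1): entry -2/7 ≤ 0, skip.
Minimum ratio 13 is in the x3 row, so x3 leaves.

x3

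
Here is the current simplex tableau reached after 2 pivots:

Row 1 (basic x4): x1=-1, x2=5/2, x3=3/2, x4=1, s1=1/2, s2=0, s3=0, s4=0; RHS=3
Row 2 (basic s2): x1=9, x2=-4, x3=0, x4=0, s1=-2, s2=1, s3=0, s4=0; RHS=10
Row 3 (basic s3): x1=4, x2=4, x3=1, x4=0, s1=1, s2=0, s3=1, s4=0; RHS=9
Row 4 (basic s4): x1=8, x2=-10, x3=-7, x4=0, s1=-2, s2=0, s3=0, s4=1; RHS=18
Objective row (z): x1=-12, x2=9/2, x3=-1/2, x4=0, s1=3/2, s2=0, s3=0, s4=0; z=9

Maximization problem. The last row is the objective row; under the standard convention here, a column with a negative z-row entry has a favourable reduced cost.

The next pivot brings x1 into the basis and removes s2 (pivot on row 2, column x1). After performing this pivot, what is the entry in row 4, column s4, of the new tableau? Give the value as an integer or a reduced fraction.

1

Pivot element is row 2, column x1: 9.
Normalize row 2: new (row 2, s4) = 0/9 = 0.
row 4 ← row 4 − 8·(new row 2): 1 − 8·0 = 1.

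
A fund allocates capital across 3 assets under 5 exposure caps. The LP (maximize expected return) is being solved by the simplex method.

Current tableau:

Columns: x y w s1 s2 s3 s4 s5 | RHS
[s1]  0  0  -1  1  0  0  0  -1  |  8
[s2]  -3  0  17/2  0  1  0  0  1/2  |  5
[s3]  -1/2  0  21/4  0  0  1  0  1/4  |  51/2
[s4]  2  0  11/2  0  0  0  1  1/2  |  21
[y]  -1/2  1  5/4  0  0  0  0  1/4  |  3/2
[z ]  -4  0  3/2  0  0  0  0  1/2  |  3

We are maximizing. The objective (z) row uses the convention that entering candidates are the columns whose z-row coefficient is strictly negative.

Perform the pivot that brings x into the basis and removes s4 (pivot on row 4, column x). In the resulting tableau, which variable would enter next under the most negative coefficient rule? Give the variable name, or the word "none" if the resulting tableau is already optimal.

Pivot element 2. New z-row = old z-row − (-4)·(row 4/2).
Updated z-row coefficients: x: 0, y: 0, w: 25/2, s1: 0, s2: 0, s3: 0, s4: 2, s5: 3/2.
No coefficient is strictly negative; the tableau after this pivot is optimal.

none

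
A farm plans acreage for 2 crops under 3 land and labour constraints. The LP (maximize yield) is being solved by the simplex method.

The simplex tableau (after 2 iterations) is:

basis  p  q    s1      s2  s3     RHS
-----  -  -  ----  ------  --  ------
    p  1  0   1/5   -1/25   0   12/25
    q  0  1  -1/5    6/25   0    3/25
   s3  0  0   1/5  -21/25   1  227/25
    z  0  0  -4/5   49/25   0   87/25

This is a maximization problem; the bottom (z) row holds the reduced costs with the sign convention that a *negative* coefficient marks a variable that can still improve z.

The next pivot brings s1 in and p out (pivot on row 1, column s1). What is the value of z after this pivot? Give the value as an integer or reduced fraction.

27/5

Minimum ratio for s1: (12/25)/(1/5) = 12/5.
z changes by −(z-row coeff of s1)·ratio = −(-4/5)·(12/5) = 48/25.
New z = 87/25 + (48/25) = 27/5.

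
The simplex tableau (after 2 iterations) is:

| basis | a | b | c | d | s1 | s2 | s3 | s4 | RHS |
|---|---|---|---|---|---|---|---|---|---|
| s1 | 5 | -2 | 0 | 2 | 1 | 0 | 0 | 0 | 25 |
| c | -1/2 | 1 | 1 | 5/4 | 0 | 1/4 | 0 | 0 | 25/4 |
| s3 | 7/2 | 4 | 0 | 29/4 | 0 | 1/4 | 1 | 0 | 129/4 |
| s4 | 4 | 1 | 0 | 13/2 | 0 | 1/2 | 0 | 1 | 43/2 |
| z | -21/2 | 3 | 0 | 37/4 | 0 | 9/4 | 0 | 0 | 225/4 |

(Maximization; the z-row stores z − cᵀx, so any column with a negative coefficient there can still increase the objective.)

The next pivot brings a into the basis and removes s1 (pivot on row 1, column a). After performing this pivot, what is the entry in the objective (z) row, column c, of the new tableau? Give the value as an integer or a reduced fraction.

0

Pivot element is row 1, column a: 5.
Normalize row 1: new (row 1, c) = 0/5 = 0.
z-row ← z-row − (-21/2)·(new row 1): 0 − (-21/2)·0 = 0.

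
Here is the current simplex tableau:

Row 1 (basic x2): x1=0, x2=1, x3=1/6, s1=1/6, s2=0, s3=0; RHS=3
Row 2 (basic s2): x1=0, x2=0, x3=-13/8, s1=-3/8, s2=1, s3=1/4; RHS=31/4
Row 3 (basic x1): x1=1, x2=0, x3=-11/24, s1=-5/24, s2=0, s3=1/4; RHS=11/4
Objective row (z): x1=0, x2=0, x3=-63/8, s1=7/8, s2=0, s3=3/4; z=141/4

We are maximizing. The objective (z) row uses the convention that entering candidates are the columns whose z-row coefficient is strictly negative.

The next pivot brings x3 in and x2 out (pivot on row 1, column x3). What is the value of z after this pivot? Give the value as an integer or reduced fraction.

177

Minimum ratio for x3: 3/(1/6) = 18.
z changes by −(z-row coeff of x3)·ratio = −(-63/8)·18 = 567/4.
New z = 141/4 + (567/4) = 177.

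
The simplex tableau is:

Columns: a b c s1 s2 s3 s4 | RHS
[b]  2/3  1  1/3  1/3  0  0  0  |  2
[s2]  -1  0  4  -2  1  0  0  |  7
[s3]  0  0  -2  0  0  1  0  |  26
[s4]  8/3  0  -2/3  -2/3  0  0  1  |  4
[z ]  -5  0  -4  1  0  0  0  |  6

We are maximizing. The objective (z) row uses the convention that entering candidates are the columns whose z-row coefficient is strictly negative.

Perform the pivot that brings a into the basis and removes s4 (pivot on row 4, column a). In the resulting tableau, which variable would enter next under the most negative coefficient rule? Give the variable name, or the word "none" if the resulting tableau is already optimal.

c

Pivot element 8/3. New z-row = old z-row − (-5)·(row 4/(8/3)).
Updated z-row coefficients: a: 0, b: 0, c: -21/4, s1: -1/4, s2: 0, s3: 0, s4: 15/8.
The most negative is -21/4 in column c, so c would enter next.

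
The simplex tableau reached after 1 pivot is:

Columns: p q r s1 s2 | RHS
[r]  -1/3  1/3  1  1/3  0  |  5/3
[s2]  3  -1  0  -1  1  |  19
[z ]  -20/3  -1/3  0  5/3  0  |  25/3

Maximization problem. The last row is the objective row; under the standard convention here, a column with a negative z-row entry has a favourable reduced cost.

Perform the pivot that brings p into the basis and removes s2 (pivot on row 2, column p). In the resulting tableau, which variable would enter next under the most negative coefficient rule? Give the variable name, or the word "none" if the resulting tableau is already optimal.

Pivot element 3. New z-row = old z-row − (-20/3)·(row 2/3).
Updated z-row coefficients: p: 0, q: -23/9, r: 0, s1: -5/9, s2: 20/9.
The most negative is -23/9 in column q, so q would enter next.

q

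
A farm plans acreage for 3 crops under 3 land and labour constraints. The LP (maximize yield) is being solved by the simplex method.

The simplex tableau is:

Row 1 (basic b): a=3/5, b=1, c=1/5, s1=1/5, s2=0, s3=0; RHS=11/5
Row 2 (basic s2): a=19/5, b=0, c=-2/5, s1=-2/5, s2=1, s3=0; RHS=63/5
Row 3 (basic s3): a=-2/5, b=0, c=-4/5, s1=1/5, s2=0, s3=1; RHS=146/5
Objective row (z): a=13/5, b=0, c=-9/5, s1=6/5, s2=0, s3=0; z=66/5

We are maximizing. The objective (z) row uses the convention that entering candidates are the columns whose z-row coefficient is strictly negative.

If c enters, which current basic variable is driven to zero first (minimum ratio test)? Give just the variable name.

b

Ratios: row 1 (b): (11/5)/(1/5) = 11; row 2 (s2): entry -2/5 ≤ 0, skip; row 3 (s3): entry -4/5 ≤ 0, skip.
Minimum ratio 11 is in the b row, so b leaves.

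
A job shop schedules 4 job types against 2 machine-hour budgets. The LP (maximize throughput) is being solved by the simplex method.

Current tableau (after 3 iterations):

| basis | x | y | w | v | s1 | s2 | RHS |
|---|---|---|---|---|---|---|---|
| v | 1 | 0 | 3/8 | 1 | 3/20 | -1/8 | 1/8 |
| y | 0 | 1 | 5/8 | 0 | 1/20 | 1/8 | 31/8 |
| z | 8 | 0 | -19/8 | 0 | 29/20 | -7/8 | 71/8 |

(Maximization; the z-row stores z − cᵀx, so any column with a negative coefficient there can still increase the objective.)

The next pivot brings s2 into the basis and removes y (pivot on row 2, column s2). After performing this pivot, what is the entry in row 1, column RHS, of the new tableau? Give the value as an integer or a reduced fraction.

Pivot element is row 2, column s2: 1/8.
Normalize row 2: new (row 2, RHS) = (31/8)/(1/8) = 31.
row 1 ← row 1 − (-1/8)·(new row 2): 1/8 − (-1/8)·31 = 4.

4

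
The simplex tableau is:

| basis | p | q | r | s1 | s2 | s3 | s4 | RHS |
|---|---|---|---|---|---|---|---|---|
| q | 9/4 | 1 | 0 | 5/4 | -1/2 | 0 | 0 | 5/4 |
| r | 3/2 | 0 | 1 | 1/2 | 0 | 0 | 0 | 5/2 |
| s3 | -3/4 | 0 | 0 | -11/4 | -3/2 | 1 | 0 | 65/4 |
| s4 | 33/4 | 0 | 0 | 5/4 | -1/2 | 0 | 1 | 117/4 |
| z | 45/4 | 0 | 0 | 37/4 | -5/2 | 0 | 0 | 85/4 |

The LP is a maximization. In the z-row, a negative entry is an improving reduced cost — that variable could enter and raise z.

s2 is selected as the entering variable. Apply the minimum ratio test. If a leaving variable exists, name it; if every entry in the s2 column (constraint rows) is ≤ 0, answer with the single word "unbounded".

s2-column entries: row 1: -1/2, row 2: 0, row 3: -3/2, row 4: -1/2. All ≤ 0, so s2 can increase without bound; the LP is unbounded in this direction.

unbounded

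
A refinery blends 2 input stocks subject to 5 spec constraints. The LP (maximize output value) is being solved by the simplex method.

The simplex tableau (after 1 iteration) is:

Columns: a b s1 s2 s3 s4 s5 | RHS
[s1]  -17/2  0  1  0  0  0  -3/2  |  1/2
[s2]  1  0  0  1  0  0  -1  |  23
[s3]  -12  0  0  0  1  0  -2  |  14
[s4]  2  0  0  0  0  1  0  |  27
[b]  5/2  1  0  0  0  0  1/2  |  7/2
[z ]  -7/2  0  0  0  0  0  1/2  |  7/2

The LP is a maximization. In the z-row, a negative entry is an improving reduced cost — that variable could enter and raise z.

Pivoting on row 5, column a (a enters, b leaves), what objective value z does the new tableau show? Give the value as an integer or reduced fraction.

Minimum ratio for a: (7/2)/(5/2) = 7/5.
z changes by −(z-row coeff of a)·ratio = −(-7/2)·(7/5) = 49/10.
New z = 7/2 + (49/10) = 42/5.

42/5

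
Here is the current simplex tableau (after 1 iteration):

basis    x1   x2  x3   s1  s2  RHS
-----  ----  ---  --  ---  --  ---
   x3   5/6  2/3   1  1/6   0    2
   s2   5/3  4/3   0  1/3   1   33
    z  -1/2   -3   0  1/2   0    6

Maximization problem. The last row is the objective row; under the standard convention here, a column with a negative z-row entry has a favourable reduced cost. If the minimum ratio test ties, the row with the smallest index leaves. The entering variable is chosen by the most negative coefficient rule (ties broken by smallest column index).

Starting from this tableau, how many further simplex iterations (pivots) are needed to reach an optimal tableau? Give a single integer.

pivot: x2 in, x3 out → z = 15
No improving column remains; optimal.

1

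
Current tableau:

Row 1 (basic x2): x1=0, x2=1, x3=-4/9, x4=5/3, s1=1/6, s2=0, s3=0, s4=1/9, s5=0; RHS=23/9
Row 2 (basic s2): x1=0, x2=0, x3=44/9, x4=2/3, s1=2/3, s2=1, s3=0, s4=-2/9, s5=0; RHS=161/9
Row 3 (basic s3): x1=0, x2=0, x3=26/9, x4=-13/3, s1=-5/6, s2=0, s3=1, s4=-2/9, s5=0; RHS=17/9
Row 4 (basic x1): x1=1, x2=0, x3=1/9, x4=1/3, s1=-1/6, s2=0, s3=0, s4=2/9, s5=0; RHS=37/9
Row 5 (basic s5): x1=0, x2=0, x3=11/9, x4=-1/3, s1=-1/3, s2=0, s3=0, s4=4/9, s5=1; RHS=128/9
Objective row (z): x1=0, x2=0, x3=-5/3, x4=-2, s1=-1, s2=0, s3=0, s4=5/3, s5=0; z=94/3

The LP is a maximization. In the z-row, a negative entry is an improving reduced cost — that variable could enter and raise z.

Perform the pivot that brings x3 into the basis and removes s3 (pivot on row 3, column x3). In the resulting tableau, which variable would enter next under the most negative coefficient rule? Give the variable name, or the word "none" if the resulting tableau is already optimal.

x4

Pivot element 26/9. New z-row = old z-row − (-5/3)·(row 3/(26/9)).
Updated z-row coefficients: x1: 0, x2: 0, x3: 0, x4: -9/2, s1: -77/52, s2: 0, s3: 15/26, s4: 20/13, s5: 0.
The most negative is -9/2 in column x4, so x4 would enter next.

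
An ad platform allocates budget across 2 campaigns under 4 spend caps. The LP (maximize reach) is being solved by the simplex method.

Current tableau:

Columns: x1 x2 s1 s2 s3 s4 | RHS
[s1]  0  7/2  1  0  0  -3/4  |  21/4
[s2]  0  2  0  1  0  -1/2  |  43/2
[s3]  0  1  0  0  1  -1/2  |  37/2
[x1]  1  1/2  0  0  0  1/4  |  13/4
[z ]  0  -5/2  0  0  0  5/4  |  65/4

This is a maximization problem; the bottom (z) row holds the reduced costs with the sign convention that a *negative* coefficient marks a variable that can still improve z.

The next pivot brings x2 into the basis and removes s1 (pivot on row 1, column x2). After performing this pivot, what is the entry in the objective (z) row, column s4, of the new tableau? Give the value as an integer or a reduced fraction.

5/7

Pivot element is row 1, column x2: 7/2.
Normalize row 1: new (row 1, s4) = (-3/4)/(7/2) = -3/14.
z-row ← z-row − (-5/2)·(new row 1): 5/4 − (-5/2)·(-3/14) = 5/7.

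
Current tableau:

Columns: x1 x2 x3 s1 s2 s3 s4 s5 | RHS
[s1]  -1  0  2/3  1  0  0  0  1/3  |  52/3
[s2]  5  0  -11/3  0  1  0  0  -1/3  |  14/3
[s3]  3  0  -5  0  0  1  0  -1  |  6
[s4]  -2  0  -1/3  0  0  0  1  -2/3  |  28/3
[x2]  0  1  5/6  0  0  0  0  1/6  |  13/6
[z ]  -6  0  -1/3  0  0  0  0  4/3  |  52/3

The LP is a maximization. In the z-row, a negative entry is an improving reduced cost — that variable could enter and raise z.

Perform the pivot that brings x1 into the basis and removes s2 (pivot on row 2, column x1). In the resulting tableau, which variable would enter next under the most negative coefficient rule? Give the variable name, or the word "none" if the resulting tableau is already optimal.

Pivot element 5. New z-row = old z-row − (-6)·(row 2/5).
Updated z-row coefficients: x1: 0, x2: 0, x3: -71/15, s1: 0, s2: 6/5, s3: 0, s4: 0, s5: 14/15.
The most negative is -71/15 in column x3, so x3 would enter next.

x3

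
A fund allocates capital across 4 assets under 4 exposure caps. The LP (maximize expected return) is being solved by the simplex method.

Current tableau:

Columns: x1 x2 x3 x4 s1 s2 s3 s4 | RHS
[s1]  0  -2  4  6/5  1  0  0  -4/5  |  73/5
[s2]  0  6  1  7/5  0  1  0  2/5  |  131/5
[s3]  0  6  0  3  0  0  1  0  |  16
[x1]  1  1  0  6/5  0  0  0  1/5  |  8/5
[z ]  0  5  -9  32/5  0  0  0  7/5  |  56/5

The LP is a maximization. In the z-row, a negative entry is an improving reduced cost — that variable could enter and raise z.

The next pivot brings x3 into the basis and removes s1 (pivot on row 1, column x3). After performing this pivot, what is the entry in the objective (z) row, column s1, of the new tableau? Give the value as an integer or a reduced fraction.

Pivot element is row 1, column x3: 4.
Normalize row 1: new (row 1, s1) = 1/4 = 1/4.
z-row ← z-row − (-9)·(new row 1): 0 − (-9)·(1/4) = 9/4.

9/4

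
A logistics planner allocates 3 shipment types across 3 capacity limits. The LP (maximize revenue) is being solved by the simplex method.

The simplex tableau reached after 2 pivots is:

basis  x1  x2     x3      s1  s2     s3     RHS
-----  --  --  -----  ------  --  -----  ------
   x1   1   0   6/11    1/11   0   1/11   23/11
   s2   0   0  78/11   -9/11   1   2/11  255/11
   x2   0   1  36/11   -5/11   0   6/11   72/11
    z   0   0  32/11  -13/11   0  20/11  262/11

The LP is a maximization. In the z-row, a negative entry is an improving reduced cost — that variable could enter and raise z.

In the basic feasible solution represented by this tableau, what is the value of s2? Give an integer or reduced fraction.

s2 is basic (row 2); its value is the RHS of that row: 255/11.

255/11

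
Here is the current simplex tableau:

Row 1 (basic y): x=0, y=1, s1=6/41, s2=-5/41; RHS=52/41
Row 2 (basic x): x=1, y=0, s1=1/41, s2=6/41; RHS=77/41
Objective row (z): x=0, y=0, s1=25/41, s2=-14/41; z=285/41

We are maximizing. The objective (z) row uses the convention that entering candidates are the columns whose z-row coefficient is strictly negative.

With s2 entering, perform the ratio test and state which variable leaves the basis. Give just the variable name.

Ratios: row 1 (y): entry -5/41 ≤ 0, skip; row 2 (x): (77/41)/(6/41) = 77/6.
Minimum ratio 77/6 is in the x row, so x leaves.

x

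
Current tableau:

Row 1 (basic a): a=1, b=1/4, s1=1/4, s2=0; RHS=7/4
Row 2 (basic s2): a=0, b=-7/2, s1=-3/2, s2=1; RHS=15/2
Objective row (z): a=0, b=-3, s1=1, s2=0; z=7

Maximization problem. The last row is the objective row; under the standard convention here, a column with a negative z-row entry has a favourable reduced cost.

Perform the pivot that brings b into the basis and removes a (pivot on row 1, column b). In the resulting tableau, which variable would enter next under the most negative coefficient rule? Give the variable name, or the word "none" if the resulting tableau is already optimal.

Pivot element 1/4. New z-row = old z-row − (-3)·(row 1/(1/4)).
Updated z-row coefficients: a: 12, b: 0, s1: 4, s2: 0.
No coefficient is strictly negative; the tableau after this pivot is optimal.

none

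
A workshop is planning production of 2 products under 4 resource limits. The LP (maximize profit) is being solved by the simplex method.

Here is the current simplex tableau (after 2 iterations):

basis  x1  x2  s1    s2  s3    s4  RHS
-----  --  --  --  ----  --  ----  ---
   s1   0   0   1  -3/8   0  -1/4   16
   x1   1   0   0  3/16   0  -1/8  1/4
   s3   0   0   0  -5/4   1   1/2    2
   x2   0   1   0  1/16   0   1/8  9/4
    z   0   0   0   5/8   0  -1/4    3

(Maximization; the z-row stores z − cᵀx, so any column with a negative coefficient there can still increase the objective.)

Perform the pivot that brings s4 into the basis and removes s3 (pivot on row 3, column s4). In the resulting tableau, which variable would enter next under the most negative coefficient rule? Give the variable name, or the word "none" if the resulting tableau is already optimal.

Pivot element 1/2. New z-row = old z-row − (-1/4)·(row 3/(1/2)).
Updated z-row coefficients: x1: 0, x2: 0, s1: 0, s2: 0, s3: 1/2, s4: 0.
No coefficient is strictly negative; the tableau after this pivot is optimal.

none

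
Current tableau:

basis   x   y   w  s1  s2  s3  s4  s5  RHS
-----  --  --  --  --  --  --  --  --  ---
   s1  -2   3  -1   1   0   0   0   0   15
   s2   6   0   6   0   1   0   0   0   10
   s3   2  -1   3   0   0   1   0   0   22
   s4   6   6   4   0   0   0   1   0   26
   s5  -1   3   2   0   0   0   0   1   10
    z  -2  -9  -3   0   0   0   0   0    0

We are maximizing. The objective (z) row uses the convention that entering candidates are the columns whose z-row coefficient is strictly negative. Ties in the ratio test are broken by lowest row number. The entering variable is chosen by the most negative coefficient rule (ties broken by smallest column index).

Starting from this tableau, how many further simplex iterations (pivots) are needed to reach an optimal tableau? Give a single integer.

2

pivot: y in, s5 out → z = 30
pivot: x in, s4 out → z = 135/4
No improving column remains; optimal.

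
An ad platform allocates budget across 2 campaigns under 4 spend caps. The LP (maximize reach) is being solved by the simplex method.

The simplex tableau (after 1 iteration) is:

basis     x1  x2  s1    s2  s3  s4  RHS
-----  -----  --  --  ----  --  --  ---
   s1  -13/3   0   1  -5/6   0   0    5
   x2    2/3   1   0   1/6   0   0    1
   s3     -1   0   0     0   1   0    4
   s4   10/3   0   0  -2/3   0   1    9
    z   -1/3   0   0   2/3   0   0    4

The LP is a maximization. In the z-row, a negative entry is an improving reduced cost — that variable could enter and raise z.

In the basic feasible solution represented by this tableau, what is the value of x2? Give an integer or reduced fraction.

1

x2 is basic (row 2); its value is the RHS of that row: 1.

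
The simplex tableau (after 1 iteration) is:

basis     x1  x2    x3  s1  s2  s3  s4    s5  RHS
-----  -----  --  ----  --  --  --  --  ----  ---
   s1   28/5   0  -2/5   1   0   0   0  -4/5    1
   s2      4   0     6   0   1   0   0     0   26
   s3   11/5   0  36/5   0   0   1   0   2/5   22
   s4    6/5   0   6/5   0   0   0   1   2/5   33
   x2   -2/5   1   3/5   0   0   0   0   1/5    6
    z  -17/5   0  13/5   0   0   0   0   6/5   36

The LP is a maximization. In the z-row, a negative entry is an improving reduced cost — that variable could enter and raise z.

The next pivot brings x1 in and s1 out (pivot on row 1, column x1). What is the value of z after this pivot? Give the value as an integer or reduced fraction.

Minimum ratio for x1: 1/(28/5) = 5/28.
z changes by −(z-row coeff of x1)·ratio = −(-17/5)·(5/28) = 17/28.
New z = 36 + (17/28) = 1025/28.

1025/28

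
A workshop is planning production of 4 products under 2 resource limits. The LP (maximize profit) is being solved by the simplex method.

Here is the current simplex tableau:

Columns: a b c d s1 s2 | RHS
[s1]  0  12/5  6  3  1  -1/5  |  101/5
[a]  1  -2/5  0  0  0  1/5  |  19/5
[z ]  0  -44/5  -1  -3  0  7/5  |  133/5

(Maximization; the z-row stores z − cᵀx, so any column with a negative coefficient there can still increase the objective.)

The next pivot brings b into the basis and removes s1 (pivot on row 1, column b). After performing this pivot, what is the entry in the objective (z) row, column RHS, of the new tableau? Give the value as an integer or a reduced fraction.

Pivot element is row 1, column b: 12/5.
Normalize row 1: new (row 1, RHS) = (101/5)/(12/5) = 101/12.
z-row ← z-row − (-44/5)·(new row 1): 133/5 − (-44/5)·(101/12) = 302/3.

302/3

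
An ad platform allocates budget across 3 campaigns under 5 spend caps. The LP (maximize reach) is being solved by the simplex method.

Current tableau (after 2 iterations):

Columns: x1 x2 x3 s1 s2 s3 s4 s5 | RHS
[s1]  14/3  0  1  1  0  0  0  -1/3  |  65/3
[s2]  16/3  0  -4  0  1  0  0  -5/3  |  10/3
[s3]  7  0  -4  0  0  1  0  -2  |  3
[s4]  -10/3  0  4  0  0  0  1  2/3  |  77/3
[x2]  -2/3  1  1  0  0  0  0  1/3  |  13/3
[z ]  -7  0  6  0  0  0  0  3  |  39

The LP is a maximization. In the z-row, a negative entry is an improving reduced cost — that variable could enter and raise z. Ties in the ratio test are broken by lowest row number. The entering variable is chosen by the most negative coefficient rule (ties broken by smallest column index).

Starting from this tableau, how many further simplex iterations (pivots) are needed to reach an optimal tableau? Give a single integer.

1

pivot: x1 in, s3 out → z = 42
No improving column remains; optimal.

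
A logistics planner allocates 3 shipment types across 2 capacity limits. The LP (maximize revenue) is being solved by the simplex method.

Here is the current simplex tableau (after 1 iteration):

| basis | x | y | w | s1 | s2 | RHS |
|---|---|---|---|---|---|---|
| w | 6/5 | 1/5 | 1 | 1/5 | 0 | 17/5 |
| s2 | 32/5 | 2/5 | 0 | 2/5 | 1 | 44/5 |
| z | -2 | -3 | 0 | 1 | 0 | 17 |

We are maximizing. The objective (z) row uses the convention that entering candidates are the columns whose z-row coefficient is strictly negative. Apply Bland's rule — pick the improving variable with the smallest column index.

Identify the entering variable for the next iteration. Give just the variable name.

Objective-row coefficients: x: -2, y: -3, w: 0, s1: 1, s2: 0.
Improving columns: x, y. Bland's rule picks the smallest column index → x.

x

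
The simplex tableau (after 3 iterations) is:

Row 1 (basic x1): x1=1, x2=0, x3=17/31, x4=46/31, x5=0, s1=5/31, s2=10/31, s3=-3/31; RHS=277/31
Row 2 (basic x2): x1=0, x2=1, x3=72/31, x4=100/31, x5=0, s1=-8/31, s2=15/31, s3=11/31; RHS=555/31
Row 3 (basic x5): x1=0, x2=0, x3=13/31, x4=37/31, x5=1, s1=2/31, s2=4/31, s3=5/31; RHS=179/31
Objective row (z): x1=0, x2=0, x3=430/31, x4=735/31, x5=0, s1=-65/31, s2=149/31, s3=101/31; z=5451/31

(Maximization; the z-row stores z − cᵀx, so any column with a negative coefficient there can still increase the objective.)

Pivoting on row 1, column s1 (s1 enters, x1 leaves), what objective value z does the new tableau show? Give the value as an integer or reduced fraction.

Minimum ratio for s1: (277/31)/(5/31) = 277/5.
z changes by −(z-row coeff of s1)·ratio = −(-65/31)·(277/5) = 3601/31.
New z = 5451/31 + (3601/31) = 292.

292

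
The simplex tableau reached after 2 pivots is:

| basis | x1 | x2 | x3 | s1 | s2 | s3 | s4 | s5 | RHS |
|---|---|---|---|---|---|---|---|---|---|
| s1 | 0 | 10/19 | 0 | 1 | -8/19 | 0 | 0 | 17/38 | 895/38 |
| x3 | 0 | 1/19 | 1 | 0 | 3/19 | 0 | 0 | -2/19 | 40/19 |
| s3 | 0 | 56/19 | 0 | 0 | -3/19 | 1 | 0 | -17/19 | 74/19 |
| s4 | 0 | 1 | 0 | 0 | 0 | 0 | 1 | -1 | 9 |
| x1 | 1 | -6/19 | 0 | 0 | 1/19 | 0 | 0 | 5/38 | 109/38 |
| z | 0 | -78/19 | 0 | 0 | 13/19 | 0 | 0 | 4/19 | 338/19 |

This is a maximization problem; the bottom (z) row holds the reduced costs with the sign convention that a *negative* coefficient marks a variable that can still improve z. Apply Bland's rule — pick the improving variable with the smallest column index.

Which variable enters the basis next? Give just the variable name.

x2

Objective-row coefficients: x1: 0, x2: -78/19, x3: 0, s1: 0, s2: 13/19, s3: 0, s4: 0, s5: 4/19.
Improving columns: x2. Bland's rule picks the smallest column index → x2.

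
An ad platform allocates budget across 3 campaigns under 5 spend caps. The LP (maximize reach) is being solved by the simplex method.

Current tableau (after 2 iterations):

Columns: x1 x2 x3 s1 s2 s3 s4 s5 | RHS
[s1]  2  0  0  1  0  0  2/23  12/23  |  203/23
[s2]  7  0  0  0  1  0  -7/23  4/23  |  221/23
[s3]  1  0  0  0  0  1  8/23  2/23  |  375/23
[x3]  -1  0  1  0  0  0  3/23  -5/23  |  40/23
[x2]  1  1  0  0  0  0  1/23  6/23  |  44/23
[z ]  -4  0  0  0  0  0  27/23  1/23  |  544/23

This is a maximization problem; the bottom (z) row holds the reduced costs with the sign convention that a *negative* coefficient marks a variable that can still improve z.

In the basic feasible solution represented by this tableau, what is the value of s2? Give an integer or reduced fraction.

s2 is basic (row 2); its value is the RHS of that row: 221/23.

221/23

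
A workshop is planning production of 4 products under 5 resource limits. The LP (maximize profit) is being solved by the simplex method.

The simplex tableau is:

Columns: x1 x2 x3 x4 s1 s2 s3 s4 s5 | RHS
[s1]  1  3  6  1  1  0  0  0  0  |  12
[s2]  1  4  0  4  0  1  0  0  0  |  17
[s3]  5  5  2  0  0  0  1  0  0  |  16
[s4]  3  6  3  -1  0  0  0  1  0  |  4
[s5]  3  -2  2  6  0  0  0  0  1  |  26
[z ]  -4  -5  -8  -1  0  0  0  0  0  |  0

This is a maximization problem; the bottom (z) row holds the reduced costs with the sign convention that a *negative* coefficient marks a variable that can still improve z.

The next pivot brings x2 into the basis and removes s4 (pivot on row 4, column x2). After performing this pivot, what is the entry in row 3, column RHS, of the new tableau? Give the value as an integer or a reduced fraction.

38/3

Pivot element is row 4, column x2: 6.
Normalize row 4: new (row 4, RHS) = 4/6 = 2/3.
row 3 ← row 3 − 5·(new row 4): 16 − 5·(2/3) = 38/3.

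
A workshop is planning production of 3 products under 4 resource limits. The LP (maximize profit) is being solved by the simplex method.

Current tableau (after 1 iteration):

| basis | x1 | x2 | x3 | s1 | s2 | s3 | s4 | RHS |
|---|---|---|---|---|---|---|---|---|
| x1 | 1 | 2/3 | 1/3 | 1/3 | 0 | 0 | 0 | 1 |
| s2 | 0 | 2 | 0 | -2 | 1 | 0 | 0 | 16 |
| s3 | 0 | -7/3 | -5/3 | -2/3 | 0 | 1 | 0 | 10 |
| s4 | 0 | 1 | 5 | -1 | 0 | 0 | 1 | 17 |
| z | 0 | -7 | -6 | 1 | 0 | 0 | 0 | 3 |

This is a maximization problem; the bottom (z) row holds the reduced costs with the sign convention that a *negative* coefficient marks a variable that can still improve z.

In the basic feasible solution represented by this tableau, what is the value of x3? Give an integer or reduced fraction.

0

x3 is nonbasic (not in the basis column), so its value in the current BFS is 0.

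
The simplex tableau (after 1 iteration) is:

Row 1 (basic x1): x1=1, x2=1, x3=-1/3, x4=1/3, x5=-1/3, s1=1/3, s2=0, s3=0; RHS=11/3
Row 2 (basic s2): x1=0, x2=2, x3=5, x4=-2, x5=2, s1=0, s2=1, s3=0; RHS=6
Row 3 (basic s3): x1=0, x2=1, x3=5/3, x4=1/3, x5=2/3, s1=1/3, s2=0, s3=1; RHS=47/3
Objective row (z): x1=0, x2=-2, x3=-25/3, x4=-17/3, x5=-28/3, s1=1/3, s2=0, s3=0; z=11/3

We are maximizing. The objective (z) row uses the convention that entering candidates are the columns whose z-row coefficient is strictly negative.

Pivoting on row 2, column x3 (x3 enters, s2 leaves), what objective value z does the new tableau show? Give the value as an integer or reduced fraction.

41/3

Minimum ratio for x3: 6/5 = 6/5.
z changes by −(z-row coeff of x3)·ratio = −(-25/3)·(6/5) = 10.
New z = 11/3 + 10 = 41/3.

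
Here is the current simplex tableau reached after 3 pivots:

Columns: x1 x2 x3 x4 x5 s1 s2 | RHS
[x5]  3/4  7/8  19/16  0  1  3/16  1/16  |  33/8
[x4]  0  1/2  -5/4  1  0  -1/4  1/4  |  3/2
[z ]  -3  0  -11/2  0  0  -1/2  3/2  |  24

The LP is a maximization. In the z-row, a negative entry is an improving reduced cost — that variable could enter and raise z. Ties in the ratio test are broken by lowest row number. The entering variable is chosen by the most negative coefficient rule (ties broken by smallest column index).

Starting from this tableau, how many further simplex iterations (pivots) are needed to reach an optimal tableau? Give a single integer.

1

pivot: x3 in, x5 out → z = 819/19
No improving column remains; optimal.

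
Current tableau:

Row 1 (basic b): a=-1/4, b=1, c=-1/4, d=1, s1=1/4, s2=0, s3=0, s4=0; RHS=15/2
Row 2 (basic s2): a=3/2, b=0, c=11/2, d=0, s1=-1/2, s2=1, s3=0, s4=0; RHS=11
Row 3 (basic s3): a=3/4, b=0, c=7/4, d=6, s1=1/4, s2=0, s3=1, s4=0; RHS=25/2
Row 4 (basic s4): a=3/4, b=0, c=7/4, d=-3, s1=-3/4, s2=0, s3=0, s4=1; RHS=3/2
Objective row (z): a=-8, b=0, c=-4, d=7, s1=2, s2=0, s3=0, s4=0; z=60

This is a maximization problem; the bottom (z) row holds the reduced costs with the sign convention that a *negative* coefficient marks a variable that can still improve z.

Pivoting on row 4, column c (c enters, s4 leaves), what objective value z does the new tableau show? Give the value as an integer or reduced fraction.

Minimum ratio for c: (3/2)/(7/4) = 6/7.
z changes by −(z-row coeff of c)·ratio = −(-4)·(6/7) = 24/7.
New z = 60 + (24/7) = 444/7.

444/7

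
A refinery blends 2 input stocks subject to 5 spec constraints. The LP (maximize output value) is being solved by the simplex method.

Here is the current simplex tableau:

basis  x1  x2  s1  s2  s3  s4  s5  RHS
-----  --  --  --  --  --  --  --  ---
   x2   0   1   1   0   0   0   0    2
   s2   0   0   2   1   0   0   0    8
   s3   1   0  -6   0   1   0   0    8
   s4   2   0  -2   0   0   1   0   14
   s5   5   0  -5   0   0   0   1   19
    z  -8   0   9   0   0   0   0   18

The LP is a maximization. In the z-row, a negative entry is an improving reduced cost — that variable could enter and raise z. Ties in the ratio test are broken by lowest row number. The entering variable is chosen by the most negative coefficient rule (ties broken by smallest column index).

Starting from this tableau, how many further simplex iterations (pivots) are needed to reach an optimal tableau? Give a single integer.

pivot: x1 in, s5 out → z = 242/5
No improving column remains; optimal.

1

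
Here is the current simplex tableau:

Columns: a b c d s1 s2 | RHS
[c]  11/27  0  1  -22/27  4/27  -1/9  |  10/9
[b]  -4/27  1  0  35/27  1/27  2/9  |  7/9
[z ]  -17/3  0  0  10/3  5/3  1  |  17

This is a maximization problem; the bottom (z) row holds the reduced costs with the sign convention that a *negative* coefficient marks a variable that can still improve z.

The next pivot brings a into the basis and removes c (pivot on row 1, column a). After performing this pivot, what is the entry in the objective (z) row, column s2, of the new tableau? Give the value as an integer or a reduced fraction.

-6/11

Pivot element is row 1, column a: 11/27.
Normalize row 1: new (row 1, s2) = (-1/9)/(11/27) = -3/11.
z-row ← z-row − (-17/3)·(new row 1): 1 − (-17/3)·(-3/11) = -6/11.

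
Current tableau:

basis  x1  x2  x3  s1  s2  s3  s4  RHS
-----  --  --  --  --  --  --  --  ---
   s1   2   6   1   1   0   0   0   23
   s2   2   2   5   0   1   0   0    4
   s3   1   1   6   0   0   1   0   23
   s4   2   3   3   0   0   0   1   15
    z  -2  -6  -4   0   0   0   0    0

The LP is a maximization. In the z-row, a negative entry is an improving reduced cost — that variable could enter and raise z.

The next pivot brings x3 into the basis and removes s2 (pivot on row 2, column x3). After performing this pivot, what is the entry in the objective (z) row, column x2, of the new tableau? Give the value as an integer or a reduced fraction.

-22/5

Pivot element is row 2, column x3: 5.
Normalize row 2: new (row 2, x2) = 2/5 = 2/5.
z-row ← z-row − (-4)·(new row 2): -6 − (-4)·(2/5) = -22/5.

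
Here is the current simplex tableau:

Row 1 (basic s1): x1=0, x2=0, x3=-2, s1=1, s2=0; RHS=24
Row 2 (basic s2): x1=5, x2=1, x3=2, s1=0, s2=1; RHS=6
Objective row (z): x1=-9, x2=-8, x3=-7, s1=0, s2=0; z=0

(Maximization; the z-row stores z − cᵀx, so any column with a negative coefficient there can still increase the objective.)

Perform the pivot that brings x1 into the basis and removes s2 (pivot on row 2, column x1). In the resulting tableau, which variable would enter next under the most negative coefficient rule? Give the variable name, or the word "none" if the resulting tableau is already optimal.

Pivot element 5. New z-row = old z-row − (-9)·(row 2/5).
Updated z-row coefficients: x1: 0, x2: -31/5, x3: -17/5, s1: 0, s2: 9/5.
The most negative is -31/5 in column x2, so x2 would enter next.

x2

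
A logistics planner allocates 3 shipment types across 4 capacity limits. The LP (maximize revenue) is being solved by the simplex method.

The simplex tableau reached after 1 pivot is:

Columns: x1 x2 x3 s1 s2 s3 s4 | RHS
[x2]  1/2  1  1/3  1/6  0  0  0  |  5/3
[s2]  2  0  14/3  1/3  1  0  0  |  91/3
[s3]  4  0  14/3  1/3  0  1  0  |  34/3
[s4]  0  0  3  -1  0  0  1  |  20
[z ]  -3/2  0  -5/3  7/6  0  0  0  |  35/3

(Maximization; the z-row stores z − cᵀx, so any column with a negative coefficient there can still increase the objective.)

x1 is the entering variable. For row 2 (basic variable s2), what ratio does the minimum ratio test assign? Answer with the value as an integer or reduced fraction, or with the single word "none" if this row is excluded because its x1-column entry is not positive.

Ratio = RHS / (x1 entry) = (91/3) / 2 = 91/6.

91/6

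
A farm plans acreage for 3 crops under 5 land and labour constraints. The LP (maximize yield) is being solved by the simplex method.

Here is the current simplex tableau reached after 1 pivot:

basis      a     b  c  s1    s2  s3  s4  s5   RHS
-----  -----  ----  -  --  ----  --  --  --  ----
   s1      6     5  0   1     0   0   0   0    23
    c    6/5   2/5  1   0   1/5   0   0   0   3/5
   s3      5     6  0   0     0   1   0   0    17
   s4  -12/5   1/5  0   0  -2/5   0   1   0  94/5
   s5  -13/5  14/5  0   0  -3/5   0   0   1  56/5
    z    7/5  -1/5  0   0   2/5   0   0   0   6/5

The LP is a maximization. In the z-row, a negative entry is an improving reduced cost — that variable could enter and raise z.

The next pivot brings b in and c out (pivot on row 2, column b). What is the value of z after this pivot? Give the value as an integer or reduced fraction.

3/2

Minimum ratio for b: (3/5)/(2/5) = 3/2.
z changes by −(z-row coeff of b)·ratio = −(-1/5)·(3/2) = 3/10.
New z = 6/5 + (3/10) = 3/2.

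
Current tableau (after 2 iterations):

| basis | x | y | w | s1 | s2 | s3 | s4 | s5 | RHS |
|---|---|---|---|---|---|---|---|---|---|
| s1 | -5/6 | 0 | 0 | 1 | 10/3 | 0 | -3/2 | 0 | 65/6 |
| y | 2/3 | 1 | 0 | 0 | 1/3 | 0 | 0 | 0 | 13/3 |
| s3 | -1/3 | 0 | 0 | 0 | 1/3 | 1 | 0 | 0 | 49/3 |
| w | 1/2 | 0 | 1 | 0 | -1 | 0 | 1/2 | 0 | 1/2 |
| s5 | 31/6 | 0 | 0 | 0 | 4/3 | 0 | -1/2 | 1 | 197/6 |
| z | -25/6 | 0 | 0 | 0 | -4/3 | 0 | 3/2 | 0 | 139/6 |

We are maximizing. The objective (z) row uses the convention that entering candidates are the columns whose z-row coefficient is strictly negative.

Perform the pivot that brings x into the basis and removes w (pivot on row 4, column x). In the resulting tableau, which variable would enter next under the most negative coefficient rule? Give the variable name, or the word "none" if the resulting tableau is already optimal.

s2

Pivot element 1/2. New z-row = old z-row − (-25/6)·(row 4/(1/2)).
Updated z-row coefficients: x: 0, y: 0, w: 25/3, s1: 0, s2: -29/3, s3: 0, s4: 17/3, s5: 0.
The most negative is -29/3 in column s2, so s2 would enter next.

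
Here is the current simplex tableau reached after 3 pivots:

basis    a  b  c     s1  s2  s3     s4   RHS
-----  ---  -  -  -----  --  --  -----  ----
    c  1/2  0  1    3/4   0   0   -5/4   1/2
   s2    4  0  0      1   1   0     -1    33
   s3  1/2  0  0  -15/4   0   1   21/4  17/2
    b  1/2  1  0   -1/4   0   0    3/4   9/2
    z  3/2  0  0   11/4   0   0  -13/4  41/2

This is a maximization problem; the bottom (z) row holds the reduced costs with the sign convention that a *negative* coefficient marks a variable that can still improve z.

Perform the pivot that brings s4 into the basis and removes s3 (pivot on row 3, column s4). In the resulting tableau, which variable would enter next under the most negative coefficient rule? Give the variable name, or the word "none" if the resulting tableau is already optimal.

none

Pivot element 21/4. New z-row = old z-row − (-13/4)·(row 3/(21/4)).
Updated z-row coefficients: a: 38/21, b: 0, c: 0, s1: 3/7, s2: 0, s3: 13/21, s4: 0.
No coefficient is strictly negative; the tableau after this pivot is optimal.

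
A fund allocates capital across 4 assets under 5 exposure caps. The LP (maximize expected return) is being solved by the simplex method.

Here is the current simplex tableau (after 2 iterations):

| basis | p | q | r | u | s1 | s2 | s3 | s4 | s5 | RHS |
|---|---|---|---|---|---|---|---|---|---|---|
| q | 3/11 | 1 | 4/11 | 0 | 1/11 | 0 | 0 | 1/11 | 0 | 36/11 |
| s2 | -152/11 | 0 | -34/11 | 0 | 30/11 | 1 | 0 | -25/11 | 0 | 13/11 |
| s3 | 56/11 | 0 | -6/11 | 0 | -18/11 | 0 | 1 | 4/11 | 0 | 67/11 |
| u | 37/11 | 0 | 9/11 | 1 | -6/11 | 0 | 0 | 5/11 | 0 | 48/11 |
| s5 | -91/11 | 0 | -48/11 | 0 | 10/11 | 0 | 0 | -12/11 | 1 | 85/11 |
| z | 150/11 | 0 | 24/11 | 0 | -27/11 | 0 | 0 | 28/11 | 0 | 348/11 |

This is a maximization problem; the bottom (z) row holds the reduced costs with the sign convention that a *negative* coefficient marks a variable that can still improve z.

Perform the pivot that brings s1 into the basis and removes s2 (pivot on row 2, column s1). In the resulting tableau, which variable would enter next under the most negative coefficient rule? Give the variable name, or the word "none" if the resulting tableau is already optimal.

Pivot element 30/11. New z-row = old z-row − (-27/11)·(row 2/(30/11)).
Updated z-row coefficients: p: 6/5, q: 0, r: -3/5, u: 0, s1: 0, s2: 9/10, s3: 0, s4: 1/2, s5: 0.
The most negative is -3/5 in column r, so r would enter next.

r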